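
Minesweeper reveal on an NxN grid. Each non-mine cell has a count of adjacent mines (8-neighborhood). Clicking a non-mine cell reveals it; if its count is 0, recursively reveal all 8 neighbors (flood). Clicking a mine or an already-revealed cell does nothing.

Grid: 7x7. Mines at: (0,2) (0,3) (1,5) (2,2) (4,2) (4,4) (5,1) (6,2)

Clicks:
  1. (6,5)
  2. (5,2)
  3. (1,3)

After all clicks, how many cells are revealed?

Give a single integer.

Click 1 (6,5) count=0: revealed 14 new [(2,5) (2,6) (3,5) (3,6) (4,5) (4,6) (5,3) (5,4) (5,5) (5,6) (6,3) (6,4) (6,5) (6,6)] -> total=14
Click 2 (5,2) count=3: revealed 1 new [(5,2)] -> total=15
Click 3 (1,3) count=3: revealed 1 new [(1,3)] -> total=16

Answer: 16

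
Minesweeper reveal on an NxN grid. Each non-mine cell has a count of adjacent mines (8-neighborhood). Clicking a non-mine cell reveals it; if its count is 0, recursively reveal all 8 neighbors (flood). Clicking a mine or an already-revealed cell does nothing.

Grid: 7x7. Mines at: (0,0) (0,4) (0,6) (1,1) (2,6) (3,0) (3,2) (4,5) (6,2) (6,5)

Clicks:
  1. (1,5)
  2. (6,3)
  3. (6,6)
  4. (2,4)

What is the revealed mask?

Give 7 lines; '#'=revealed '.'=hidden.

Answer: .......
...###.
...###.
...###.
.......
.......
...#..#

Derivation:
Click 1 (1,5) count=3: revealed 1 new [(1,5)] -> total=1
Click 2 (6,3) count=1: revealed 1 new [(6,3)] -> total=2
Click 3 (6,6) count=1: revealed 1 new [(6,6)] -> total=3
Click 4 (2,4) count=0: revealed 8 new [(1,3) (1,4) (2,3) (2,4) (2,5) (3,3) (3,4) (3,5)] -> total=11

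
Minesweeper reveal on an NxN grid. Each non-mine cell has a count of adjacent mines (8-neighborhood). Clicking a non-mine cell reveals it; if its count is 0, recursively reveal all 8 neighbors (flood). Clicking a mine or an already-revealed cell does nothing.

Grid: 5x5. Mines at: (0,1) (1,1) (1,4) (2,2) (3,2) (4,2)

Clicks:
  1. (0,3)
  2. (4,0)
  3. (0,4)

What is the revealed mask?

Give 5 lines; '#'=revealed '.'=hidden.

Click 1 (0,3) count=1: revealed 1 new [(0,3)] -> total=1
Click 2 (4,0) count=0: revealed 6 new [(2,0) (2,1) (3,0) (3,1) (4,0) (4,1)] -> total=7
Click 3 (0,4) count=1: revealed 1 new [(0,4)] -> total=8

Answer: ...##
.....
##...
##...
##...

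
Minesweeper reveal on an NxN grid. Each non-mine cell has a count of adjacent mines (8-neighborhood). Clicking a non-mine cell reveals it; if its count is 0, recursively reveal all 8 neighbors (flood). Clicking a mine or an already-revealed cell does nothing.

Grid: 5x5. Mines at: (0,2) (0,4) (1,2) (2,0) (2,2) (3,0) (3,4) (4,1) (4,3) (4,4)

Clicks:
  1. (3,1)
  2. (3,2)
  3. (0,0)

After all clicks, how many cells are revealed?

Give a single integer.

Click 1 (3,1) count=4: revealed 1 new [(3,1)] -> total=1
Click 2 (3,2) count=3: revealed 1 new [(3,2)] -> total=2
Click 3 (0,0) count=0: revealed 4 new [(0,0) (0,1) (1,0) (1,1)] -> total=6

Answer: 6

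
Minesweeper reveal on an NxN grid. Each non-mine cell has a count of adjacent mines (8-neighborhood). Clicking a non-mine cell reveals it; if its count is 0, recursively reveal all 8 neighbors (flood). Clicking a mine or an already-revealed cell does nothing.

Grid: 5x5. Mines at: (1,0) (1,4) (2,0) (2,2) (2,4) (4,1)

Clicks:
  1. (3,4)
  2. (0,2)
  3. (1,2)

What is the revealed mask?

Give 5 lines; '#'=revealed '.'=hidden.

Answer: .###.
.###.
.....
....#
.....

Derivation:
Click 1 (3,4) count=1: revealed 1 new [(3,4)] -> total=1
Click 2 (0,2) count=0: revealed 6 new [(0,1) (0,2) (0,3) (1,1) (1,2) (1,3)] -> total=7
Click 3 (1,2) count=1: revealed 0 new [(none)] -> total=7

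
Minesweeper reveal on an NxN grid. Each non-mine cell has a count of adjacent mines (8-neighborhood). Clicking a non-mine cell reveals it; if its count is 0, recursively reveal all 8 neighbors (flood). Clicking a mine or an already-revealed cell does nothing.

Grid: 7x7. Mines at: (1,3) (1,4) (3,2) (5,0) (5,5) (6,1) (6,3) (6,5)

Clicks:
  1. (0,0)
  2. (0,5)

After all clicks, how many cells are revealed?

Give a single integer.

Answer: 14

Derivation:
Click 1 (0,0) count=0: revealed 13 new [(0,0) (0,1) (0,2) (1,0) (1,1) (1,2) (2,0) (2,1) (2,2) (3,0) (3,1) (4,0) (4,1)] -> total=13
Click 2 (0,5) count=1: revealed 1 new [(0,5)] -> total=14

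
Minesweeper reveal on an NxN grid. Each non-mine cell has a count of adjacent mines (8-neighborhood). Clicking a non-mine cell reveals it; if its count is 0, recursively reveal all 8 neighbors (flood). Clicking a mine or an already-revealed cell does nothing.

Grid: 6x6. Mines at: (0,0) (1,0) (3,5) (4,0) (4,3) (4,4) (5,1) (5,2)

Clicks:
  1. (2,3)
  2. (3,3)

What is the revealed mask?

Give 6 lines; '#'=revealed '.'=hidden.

Click 1 (2,3) count=0: revealed 19 new [(0,1) (0,2) (0,3) (0,4) (0,5) (1,1) (1,2) (1,3) (1,4) (1,5) (2,1) (2,2) (2,3) (2,4) (2,5) (3,1) (3,2) (3,3) (3,4)] -> total=19
Click 2 (3,3) count=2: revealed 0 new [(none)] -> total=19

Answer: .#####
.#####
.#####
.####.
......
......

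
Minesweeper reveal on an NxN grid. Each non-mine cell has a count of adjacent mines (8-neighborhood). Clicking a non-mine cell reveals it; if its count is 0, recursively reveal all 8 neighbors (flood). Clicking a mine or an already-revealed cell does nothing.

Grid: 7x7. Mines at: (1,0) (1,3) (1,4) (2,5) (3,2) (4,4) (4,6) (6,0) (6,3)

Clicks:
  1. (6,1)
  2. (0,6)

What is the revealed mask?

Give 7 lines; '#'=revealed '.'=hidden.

Answer: .....##
.....##
.......
.......
.......
.......
.#.....

Derivation:
Click 1 (6,1) count=1: revealed 1 new [(6,1)] -> total=1
Click 2 (0,6) count=0: revealed 4 new [(0,5) (0,6) (1,5) (1,6)] -> total=5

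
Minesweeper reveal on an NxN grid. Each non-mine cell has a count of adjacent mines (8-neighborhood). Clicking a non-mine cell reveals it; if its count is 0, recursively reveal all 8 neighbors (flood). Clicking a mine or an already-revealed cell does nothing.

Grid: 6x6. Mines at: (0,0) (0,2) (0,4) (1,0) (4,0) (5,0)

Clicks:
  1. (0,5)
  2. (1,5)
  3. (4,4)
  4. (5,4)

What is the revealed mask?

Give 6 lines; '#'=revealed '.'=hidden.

Answer: .....#
.#####
.#####
.#####
.#####
.#####

Derivation:
Click 1 (0,5) count=1: revealed 1 new [(0,5)] -> total=1
Click 2 (1,5) count=1: revealed 1 new [(1,5)] -> total=2
Click 3 (4,4) count=0: revealed 24 new [(1,1) (1,2) (1,3) (1,4) (2,1) (2,2) (2,3) (2,4) (2,5) (3,1) (3,2) (3,3) (3,4) (3,5) (4,1) (4,2) (4,3) (4,4) (4,5) (5,1) (5,2) (5,3) (5,4) (5,5)] -> total=26
Click 4 (5,4) count=0: revealed 0 new [(none)] -> total=26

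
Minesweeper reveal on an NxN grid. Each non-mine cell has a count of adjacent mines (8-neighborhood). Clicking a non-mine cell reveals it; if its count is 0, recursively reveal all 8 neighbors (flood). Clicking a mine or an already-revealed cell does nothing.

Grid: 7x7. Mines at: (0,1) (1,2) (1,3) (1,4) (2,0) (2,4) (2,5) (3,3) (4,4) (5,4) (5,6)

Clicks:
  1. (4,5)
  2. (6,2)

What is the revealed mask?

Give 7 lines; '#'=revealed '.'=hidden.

Answer: .......
.......
.......
###....
####.#.
####...
####...

Derivation:
Click 1 (4,5) count=3: revealed 1 new [(4,5)] -> total=1
Click 2 (6,2) count=0: revealed 15 new [(3,0) (3,1) (3,2) (4,0) (4,1) (4,2) (4,3) (5,0) (5,1) (5,2) (5,3) (6,0) (6,1) (6,2) (6,3)] -> total=16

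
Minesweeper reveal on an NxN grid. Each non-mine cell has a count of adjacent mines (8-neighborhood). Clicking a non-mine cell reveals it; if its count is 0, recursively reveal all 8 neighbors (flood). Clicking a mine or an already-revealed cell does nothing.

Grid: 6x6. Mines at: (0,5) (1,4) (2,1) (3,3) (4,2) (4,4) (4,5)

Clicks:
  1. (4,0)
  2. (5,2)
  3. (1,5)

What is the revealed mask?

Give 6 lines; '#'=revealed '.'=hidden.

Answer: ......
.....#
......
##....
##....
###...

Derivation:
Click 1 (4,0) count=0: revealed 6 new [(3,0) (3,1) (4,0) (4,1) (5,0) (5,1)] -> total=6
Click 2 (5,2) count=1: revealed 1 new [(5,2)] -> total=7
Click 3 (1,5) count=2: revealed 1 new [(1,5)] -> total=8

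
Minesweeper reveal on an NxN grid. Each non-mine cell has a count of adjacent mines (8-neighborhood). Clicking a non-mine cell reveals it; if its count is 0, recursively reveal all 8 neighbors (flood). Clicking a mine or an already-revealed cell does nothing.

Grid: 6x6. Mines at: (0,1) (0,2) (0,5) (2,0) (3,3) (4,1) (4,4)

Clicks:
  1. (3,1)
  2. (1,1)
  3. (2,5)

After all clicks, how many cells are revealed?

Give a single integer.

Answer: 8

Derivation:
Click 1 (3,1) count=2: revealed 1 new [(3,1)] -> total=1
Click 2 (1,1) count=3: revealed 1 new [(1,1)] -> total=2
Click 3 (2,5) count=0: revealed 6 new [(1,4) (1,5) (2,4) (2,5) (3,4) (3,5)] -> total=8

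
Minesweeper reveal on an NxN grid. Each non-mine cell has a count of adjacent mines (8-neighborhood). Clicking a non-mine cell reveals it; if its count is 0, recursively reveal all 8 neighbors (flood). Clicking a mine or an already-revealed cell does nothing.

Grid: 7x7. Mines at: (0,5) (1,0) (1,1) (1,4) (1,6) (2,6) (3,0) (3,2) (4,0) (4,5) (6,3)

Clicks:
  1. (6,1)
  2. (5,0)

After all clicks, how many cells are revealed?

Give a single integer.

Answer: 6

Derivation:
Click 1 (6,1) count=0: revealed 6 new [(5,0) (5,1) (5,2) (6,0) (6,1) (6,2)] -> total=6
Click 2 (5,0) count=1: revealed 0 new [(none)] -> total=6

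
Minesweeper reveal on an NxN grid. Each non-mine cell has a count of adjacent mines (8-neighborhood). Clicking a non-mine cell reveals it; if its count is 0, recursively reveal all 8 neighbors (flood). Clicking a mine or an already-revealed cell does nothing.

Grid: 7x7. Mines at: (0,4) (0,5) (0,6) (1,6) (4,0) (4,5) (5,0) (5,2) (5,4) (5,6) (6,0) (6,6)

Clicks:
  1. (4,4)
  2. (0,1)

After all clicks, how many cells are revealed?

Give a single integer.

Answer: 26

Derivation:
Click 1 (4,4) count=2: revealed 1 new [(4,4)] -> total=1
Click 2 (0,1) count=0: revealed 25 new [(0,0) (0,1) (0,2) (0,3) (1,0) (1,1) (1,2) (1,3) (1,4) (1,5) (2,0) (2,1) (2,2) (2,3) (2,4) (2,5) (3,0) (3,1) (3,2) (3,3) (3,4) (3,5) (4,1) (4,2) (4,3)] -> total=26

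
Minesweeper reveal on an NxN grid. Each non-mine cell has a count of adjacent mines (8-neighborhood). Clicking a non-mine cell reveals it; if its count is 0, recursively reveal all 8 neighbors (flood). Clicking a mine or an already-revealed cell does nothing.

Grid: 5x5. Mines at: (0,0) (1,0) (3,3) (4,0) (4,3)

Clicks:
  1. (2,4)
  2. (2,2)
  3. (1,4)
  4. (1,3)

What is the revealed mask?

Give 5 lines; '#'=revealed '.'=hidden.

Answer: .####
.####
.####
.....
.....

Derivation:
Click 1 (2,4) count=1: revealed 1 new [(2,4)] -> total=1
Click 2 (2,2) count=1: revealed 1 new [(2,2)] -> total=2
Click 3 (1,4) count=0: revealed 10 new [(0,1) (0,2) (0,3) (0,4) (1,1) (1,2) (1,3) (1,4) (2,1) (2,3)] -> total=12
Click 4 (1,3) count=0: revealed 0 new [(none)] -> total=12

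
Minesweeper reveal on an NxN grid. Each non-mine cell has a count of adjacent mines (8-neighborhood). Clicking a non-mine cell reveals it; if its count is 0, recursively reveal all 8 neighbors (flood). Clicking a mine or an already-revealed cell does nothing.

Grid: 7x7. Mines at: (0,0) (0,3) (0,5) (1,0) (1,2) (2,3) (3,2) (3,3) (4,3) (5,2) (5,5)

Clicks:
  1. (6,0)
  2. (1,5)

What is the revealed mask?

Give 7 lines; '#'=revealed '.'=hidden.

Answer: .......
.....#.
##.....
##.....
##.....
##.....
##.....

Derivation:
Click 1 (6,0) count=0: revealed 10 new [(2,0) (2,1) (3,0) (3,1) (4,0) (4,1) (5,0) (5,1) (6,0) (6,1)] -> total=10
Click 2 (1,5) count=1: revealed 1 new [(1,5)] -> total=11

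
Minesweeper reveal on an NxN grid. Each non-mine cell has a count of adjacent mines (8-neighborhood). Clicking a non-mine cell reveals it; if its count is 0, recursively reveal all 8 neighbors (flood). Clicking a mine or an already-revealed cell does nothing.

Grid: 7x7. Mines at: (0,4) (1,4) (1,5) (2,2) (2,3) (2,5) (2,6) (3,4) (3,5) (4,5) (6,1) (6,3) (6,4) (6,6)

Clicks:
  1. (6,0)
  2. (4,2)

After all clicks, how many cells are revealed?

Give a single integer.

Answer: 23

Derivation:
Click 1 (6,0) count=1: revealed 1 new [(6,0)] -> total=1
Click 2 (4,2) count=0: revealed 22 new [(0,0) (0,1) (0,2) (0,3) (1,0) (1,1) (1,2) (1,3) (2,0) (2,1) (3,0) (3,1) (3,2) (3,3) (4,0) (4,1) (4,2) (4,3) (5,0) (5,1) (5,2) (5,3)] -> total=23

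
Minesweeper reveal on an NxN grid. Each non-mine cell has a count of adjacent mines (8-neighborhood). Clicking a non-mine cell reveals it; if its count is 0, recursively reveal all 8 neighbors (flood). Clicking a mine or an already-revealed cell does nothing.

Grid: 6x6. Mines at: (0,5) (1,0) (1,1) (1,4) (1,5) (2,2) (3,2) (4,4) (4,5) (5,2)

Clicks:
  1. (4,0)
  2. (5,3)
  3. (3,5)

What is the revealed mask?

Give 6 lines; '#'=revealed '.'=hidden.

Answer: ......
......
##....
##...#
##....
##.#..

Derivation:
Click 1 (4,0) count=0: revealed 8 new [(2,0) (2,1) (3,0) (3,1) (4,0) (4,1) (5,0) (5,1)] -> total=8
Click 2 (5,3) count=2: revealed 1 new [(5,3)] -> total=9
Click 3 (3,5) count=2: revealed 1 new [(3,5)] -> total=10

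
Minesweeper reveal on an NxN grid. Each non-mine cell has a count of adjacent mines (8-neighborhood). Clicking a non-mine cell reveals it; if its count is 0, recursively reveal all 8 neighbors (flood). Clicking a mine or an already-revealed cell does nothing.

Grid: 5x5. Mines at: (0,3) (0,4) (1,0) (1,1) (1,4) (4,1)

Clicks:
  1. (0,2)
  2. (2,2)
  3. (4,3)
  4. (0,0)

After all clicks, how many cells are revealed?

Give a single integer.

Click 1 (0,2) count=2: revealed 1 new [(0,2)] -> total=1
Click 2 (2,2) count=1: revealed 1 new [(2,2)] -> total=2
Click 3 (4,3) count=0: revealed 8 new [(2,3) (2,4) (3,2) (3,3) (3,4) (4,2) (4,3) (4,4)] -> total=10
Click 4 (0,0) count=2: revealed 1 new [(0,0)] -> total=11

Answer: 11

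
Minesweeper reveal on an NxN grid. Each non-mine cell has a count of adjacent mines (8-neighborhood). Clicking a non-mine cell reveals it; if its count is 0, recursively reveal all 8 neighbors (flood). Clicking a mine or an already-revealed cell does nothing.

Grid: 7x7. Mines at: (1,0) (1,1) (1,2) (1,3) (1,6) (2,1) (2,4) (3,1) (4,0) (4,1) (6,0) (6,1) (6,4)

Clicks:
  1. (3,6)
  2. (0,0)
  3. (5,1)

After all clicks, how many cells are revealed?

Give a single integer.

Answer: 21

Derivation:
Click 1 (3,6) count=0: revealed 19 new [(2,5) (2,6) (3,2) (3,3) (3,4) (3,5) (3,6) (4,2) (4,3) (4,4) (4,5) (4,6) (5,2) (5,3) (5,4) (5,5) (5,6) (6,5) (6,6)] -> total=19
Click 2 (0,0) count=2: revealed 1 new [(0,0)] -> total=20
Click 3 (5,1) count=4: revealed 1 new [(5,1)] -> total=21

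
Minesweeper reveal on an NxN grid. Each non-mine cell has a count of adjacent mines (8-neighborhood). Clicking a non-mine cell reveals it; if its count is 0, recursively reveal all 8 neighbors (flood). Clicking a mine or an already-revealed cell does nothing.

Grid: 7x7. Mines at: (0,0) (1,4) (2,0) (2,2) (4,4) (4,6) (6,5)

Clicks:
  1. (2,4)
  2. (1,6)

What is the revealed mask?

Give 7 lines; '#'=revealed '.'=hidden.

Answer: .....##
.....##
....###
.....##
.......
.......
.......

Derivation:
Click 1 (2,4) count=1: revealed 1 new [(2,4)] -> total=1
Click 2 (1,6) count=0: revealed 8 new [(0,5) (0,6) (1,5) (1,6) (2,5) (2,6) (3,5) (3,6)] -> total=9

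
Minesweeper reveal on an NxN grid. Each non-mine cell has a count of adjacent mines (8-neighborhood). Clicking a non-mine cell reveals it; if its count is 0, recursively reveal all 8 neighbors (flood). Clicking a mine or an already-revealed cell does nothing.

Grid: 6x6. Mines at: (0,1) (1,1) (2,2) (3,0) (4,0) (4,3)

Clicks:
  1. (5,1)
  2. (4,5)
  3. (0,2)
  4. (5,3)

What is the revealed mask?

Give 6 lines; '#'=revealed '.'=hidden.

Click 1 (5,1) count=1: revealed 1 new [(5,1)] -> total=1
Click 2 (4,5) count=0: revealed 18 new [(0,2) (0,3) (0,4) (0,5) (1,2) (1,3) (1,4) (1,5) (2,3) (2,4) (2,5) (3,3) (3,4) (3,5) (4,4) (4,5) (5,4) (5,5)] -> total=19
Click 3 (0,2) count=2: revealed 0 new [(none)] -> total=19
Click 4 (5,3) count=1: revealed 1 new [(5,3)] -> total=20

Answer: ..####
..####
...###
...###
....##
.#.###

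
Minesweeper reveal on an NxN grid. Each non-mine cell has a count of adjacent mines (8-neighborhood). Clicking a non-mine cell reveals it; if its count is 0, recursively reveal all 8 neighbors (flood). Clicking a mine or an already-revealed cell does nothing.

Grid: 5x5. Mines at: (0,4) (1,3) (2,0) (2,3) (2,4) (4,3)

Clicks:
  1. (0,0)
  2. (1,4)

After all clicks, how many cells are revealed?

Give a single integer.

Click 1 (0,0) count=0: revealed 6 new [(0,0) (0,1) (0,2) (1,0) (1,1) (1,2)] -> total=6
Click 2 (1,4) count=4: revealed 1 new [(1,4)] -> total=7

Answer: 7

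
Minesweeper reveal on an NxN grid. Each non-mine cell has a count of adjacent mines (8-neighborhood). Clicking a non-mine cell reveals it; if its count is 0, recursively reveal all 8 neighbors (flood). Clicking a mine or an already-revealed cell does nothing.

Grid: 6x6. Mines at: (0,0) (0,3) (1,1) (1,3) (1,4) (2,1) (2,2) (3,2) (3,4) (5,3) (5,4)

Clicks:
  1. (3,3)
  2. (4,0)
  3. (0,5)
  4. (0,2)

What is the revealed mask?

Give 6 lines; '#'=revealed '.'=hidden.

Click 1 (3,3) count=3: revealed 1 new [(3,3)] -> total=1
Click 2 (4,0) count=0: revealed 8 new [(3,0) (3,1) (4,0) (4,1) (4,2) (5,0) (5,1) (5,2)] -> total=9
Click 3 (0,5) count=1: revealed 1 new [(0,5)] -> total=10
Click 4 (0,2) count=3: revealed 1 new [(0,2)] -> total=11

Answer: ..#..#
......
......
##.#..
###...
###...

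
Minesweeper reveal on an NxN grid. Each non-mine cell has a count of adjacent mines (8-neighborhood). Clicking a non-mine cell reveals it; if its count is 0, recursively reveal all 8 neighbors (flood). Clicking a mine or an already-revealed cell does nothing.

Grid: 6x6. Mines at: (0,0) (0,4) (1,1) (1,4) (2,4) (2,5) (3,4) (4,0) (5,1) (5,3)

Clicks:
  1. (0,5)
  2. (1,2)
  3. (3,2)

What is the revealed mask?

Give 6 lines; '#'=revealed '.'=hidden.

Click 1 (0,5) count=2: revealed 1 new [(0,5)] -> total=1
Click 2 (1,2) count=1: revealed 1 new [(1,2)] -> total=2
Click 3 (3,2) count=0: revealed 9 new [(2,1) (2,2) (2,3) (3,1) (3,2) (3,3) (4,1) (4,2) (4,3)] -> total=11

Answer: .....#
..#...
.###..
.###..
.###..
......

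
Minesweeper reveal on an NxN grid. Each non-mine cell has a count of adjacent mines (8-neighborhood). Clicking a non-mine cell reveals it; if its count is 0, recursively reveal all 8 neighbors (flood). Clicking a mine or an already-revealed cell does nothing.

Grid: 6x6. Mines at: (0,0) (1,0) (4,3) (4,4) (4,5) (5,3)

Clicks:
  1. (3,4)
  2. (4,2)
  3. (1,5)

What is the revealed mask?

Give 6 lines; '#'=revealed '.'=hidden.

Click 1 (3,4) count=3: revealed 1 new [(3,4)] -> total=1
Click 2 (4,2) count=2: revealed 1 new [(4,2)] -> total=2
Click 3 (1,5) count=0: revealed 26 new [(0,1) (0,2) (0,3) (0,4) (0,5) (1,1) (1,2) (1,3) (1,4) (1,5) (2,0) (2,1) (2,2) (2,3) (2,4) (2,5) (3,0) (3,1) (3,2) (3,3) (3,5) (4,0) (4,1) (5,0) (5,1) (5,2)] -> total=28

Answer: .#####
.#####
######
######
###...
###...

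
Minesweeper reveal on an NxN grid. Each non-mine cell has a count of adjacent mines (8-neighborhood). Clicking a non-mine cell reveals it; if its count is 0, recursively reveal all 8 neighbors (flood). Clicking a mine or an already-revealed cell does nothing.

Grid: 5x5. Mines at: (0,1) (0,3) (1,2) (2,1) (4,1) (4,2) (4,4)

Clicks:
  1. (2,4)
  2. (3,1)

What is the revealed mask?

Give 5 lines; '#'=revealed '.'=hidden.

Answer: .....
...##
...##
.#.##
.....

Derivation:
Click 1 (2,4) count=0: revealed 6 new [(1,3) (1,4) (2,3) (2,4) (3,3) (3,4)] -> total=6
Click 2 (3,1) count=3: revealed 1 new [(3,1)] -> total=7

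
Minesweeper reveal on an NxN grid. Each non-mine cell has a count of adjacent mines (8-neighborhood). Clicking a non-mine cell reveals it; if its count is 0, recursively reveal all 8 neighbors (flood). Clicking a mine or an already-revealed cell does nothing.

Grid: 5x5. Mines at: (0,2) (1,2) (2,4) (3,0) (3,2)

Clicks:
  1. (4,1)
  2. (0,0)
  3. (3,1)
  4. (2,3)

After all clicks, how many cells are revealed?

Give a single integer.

Answer: 9

Derivation:
Click 1 (4,1) count=2: revealed 1 new [(4,1)] -> total=1
Click 2 (0,0) count=0: revealed 6 new [(0,0) (0,1) (1,0) (1,1) (2,0) (2,1)] -> total=7
Click 3 (3,1) count=2: revealed 1 new [(3,1)] -> total=8
Click 4 (2,3) count=3: revealed 1 new [(2,3)] -> total=9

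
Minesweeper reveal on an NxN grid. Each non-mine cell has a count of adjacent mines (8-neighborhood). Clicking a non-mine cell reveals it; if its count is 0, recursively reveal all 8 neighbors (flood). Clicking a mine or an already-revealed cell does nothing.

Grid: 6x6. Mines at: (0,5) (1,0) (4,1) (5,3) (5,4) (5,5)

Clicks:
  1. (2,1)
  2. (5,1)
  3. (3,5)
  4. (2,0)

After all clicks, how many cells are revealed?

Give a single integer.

Click 1 (2,1) count=1: revealed 1 new [(2,1)] -> total=1
Click 2 (5,1) count=1: revealed 1 new [(5,1)] -> total=2
Click 3 (3,5) count=0: revealed 22 new [(0,1) (0,2) (0,3) (0,4) (1,1) (1,2) (1,3) (1,4) (1,5) (2,2) (2,3) (2,4) (2,5) (3,1) (3,2) (3,3) (3,4) (3,5) (4,2) (4,3) (4,4) (4,5)] -> total=24
Click 4 (2,0) count=1: revealed 1 new [(2,0)] -> total=25

Answer: 25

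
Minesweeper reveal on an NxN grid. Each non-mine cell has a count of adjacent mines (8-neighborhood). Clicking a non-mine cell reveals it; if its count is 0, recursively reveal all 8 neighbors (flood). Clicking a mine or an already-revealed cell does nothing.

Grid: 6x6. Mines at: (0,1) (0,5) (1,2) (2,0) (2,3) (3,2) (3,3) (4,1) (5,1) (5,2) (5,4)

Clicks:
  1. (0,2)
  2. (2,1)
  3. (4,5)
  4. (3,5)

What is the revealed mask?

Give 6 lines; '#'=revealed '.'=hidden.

Answer: ..#...
....##
.#..##
....##
....##
......

Derivation:
Click 1 (0,2) count=2: revealed 1 new [(0,2)] -> total=1
Click 2 (2,1) count=3: revealed 1 new [(2,1)] -> total=2
Click 3 (4,5) count=1: revealed 1 new [(4,5)] -> total=3
Click 4 (3,5) count=0: revealed 7 new [(1,4) (1,5) (2,4) (2,5) (3,4) (3,5) (4,4)] -> total=10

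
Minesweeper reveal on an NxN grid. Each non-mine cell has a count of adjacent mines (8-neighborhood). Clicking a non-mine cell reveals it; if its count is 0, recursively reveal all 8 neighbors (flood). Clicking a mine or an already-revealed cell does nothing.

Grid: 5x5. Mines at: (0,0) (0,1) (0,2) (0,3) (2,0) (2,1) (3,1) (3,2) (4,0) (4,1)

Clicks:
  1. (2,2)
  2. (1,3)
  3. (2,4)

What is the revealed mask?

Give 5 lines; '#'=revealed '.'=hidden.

Answer: .....
...##
..###
...##
...##

Derivation:
Click 1 (2,2) count=3: revealed 1 new [(2,2)] -> total=1
Click 2 (1,3) count=2: revealed 1 new [(1,3)] -> total=2
Click 3 (2,4) count=0: revealed 7 new [(1,4) (2,3) (2,4) (3,3) (3,4) (4,3) (4,4)] -> total=9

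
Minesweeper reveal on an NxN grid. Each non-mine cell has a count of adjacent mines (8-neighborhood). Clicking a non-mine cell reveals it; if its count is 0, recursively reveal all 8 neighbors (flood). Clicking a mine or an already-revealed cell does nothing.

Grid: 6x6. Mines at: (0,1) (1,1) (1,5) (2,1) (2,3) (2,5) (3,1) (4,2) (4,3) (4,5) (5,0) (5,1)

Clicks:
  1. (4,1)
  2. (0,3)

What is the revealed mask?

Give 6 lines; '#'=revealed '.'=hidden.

Click 1 (4,1) count=4: revealed 1 new [(4,1)] -> total=1
Click 2 (0,3) count=0: revealed 6 new [(0,2) (0,3) (0,4) (1,2) (1,3) (1,4)] -> total=7

Answer: ..###.
..###.
......
......
.#....
......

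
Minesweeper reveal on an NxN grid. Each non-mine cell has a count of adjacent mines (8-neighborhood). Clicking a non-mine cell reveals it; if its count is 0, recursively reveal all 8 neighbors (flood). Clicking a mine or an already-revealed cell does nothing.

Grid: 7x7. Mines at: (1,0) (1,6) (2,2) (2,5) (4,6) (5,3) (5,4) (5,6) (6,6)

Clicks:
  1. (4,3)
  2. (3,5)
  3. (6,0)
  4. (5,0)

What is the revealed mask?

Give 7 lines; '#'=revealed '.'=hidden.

Answer: .......
.......
##.....
###..#.
####...
###....
###....

Derivation:
Click 1 (4,3) count=2: revealed 1 new [(4,3)] -> total=1
Click 2 (3,5) count=2: revealed 1 new [(3,5)] -> total=2
Click 3 (6,0) count=0: revealed 14 new [(2,0) (2,1) (3,0) (3,1) (3,2) (4,0) (4,1) (4,2) (5,0) (5,1) (5,2) (6,0) (6,1) (6,2)] -> total=16
Click 4 (5,0) count=0: revealed 0 new [(none)] -> total=16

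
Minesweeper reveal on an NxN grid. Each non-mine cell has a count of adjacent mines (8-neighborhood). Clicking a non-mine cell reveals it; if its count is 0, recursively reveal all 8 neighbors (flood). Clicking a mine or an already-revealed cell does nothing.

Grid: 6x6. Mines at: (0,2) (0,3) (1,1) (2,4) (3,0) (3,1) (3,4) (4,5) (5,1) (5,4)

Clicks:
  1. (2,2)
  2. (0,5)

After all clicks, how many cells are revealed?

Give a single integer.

Click 1 (2,2) count=2: revealed 1 new [(2,2)] -> total=1
Click 2 (0,5) count=0: revealed 4 new [(0,4) (0,5) (1,4) (1,5)] -> total=5

Answer: 5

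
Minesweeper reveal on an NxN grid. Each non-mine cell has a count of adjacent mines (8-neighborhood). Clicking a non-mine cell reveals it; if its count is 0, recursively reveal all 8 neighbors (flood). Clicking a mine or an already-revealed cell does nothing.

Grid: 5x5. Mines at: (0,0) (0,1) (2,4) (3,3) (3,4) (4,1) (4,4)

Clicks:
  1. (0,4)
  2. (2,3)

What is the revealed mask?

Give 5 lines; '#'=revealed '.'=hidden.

Answer: ..###
..###
...#.
.....
.....

Derivation:
Click 1 (0,4) count=0: revealed 6 new [(0,2) (0,3) (0,4) (1,2) (1,3) (1,4)] -> total=6
Click 2 (2,3) count=3: revealed 1 new [(2,3)] -> total=7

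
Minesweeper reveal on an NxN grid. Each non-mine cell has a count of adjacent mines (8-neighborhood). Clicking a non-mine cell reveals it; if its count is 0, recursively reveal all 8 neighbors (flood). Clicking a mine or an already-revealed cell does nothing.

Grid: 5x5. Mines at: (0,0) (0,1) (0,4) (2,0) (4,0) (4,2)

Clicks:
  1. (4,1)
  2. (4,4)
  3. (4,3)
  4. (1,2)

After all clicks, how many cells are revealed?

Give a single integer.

Click 1 (4,1) count=2: revealed 1 new [(4,1)] -> total=1
Click 2 (4,4) count=0: revealed 14 new [(1,1) (1,2) (1,3) (1,4) (2,1) (2,2) (2,3) (2,4) (3,1) (3,2) (3,3) (3,4) (4,3) (4,4)] -> total=15
Click 3 (4,3) count=1: revealed 0 new [(none)] -> total=15
Click 4 (1,2) count=1: revealed 0 new [(none)] -> total=15

Answer: 15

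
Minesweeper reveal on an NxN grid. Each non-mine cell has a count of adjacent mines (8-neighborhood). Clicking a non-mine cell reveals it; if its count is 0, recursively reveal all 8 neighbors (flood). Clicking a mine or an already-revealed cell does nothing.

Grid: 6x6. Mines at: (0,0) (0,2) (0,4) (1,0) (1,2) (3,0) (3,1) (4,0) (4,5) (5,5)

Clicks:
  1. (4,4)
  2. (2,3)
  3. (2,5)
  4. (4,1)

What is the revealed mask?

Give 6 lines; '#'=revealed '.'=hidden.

Answer: ......
...###
..####
..####
.####.
.####.

Derivation:
Click 1 (4,4) count=2: revealed 1 new [(4,4)] -> total=1
Click 2 (2,3) count=1: revealed 1 new [(2,3)] -> total=2
Click 3 (2,5) count=0: revealed 17 new [(1,3) (1,4) (1,5) (2,2) (2,4) (2,5) (3,2) (3,3) (3,4) (3,5) (4,1) (4,2) (4,3) (5,1) (5,2) (5,3) (5,4)] -> total=19
Click 4 (4,1) count=3: revealed 0 new [(none)] -> total=19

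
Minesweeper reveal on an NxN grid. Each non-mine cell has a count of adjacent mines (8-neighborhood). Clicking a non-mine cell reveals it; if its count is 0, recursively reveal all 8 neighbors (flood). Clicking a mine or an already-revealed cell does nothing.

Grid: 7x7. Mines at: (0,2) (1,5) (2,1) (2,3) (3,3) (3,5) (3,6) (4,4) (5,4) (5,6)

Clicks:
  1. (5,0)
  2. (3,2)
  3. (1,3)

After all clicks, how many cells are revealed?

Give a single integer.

Answer: 16

Derivation:
Click 1 (5,0) count=0: revealed 15 new [(3,0) (3,1) (3,2) (4,0) (4,1) (4,2) (4,3) (5,0) (5,1) (5,2) (5,3) (6,0) (6,1) (6,2) (6,3)] -> total=15
Click 2 (3,2) count=3: revealed 0 new [(none)] -> total=15
Click 3 (1,3) count=2: revealed 1 new [(1,3)] -> total=16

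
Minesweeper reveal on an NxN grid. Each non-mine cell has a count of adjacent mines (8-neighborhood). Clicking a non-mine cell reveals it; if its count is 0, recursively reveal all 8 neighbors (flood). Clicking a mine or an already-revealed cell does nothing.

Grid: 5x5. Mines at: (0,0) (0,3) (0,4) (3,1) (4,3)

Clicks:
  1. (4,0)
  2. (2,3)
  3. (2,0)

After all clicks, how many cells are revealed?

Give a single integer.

Click 1 (4,0) count=1: revealed 1 new [(4,0)] -> total=1
Click 2 (2,3) count=0: revealed 9 new [(1,2) (1,3) (1,4) (2,2) (2,3) (2,4) (3,2) (3,3) (3,4)] -> total=10
Click 3 (2,0) count=1: revealed 1 new [(2,0)] -> total=11

Answer: 11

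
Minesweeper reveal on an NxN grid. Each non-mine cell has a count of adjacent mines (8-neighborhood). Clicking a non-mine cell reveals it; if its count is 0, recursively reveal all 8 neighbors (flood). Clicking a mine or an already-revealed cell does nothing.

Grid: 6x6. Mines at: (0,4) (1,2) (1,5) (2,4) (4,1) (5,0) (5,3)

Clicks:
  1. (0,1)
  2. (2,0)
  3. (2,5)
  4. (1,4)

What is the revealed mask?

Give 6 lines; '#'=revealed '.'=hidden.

Answer: ##....
##..#.
##...#
##....
......
......

Derivation:
Click 1 (0,1) count=1: revealed 1 new [(0,1)] -> total=1
Click 2 (2,0) count=0: revealed 7 new [(0,0) (1,0) (1,1) (2,0) (2,1) (3,0) (3,1)] -> total=8
Click 3 (2,5) count=2: revealed 1 new [(2,5)] -> total=9
Click 4 (1,4) count=3: revealed 1 new [(1,4)] -> total=10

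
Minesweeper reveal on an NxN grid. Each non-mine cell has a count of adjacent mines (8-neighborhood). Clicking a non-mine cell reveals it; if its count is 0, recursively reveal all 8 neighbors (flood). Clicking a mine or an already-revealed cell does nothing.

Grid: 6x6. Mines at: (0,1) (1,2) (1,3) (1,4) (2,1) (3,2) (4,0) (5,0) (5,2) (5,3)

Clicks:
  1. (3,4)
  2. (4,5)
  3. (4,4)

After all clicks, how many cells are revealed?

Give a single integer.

Click 1 (3,4) count=0: revealed 11 new [(2,3) (2,4) (2,5) (3,3) (3,4) (3,5) (4,3) (4,4) (4,5) (5,4) (5,5)] -> total=11
Click 2 (4,5) count=0: revealed 0 new [(none)] -> total=11
Click 3 (4,4) count=1: revealed 0 new [(none)] -> total=11

Answer: 11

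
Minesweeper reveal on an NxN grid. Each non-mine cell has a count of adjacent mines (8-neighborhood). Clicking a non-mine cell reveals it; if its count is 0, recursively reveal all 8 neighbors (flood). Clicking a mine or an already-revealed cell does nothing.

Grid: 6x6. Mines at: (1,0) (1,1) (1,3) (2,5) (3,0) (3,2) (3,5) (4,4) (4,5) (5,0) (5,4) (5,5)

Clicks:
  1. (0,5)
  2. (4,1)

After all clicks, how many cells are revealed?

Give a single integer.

Click 1 (0,5) count=0: revealed 4 new [(0,4) (0,5) (1,4) (1,5)] -> total=4
Click 2 (4,1) count=3: revealed 1 new [(4,1)] -> total=5

Answer: 5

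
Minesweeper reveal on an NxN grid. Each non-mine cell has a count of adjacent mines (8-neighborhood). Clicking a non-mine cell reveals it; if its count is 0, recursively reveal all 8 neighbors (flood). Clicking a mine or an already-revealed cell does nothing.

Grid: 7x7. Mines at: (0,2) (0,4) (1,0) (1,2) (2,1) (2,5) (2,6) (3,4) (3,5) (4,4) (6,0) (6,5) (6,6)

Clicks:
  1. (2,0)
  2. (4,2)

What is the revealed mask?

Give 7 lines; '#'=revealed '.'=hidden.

Click 1 (2,0) count=2: revealed 1 new [(2,0)] -> total=1
Click 2 (4,2) count=0: revealed 17 new [(3,0) (3,1) (3,2) (3,3) (4,0) (4,1) (4,2) (4,3) (5,0) (5,1) (5,2) (5,3) (5,4) (6,1) (6,2) (6,3) (6,4)] -> total=18

Answer: .......
.......
#......
####...
####...
#####..
.####..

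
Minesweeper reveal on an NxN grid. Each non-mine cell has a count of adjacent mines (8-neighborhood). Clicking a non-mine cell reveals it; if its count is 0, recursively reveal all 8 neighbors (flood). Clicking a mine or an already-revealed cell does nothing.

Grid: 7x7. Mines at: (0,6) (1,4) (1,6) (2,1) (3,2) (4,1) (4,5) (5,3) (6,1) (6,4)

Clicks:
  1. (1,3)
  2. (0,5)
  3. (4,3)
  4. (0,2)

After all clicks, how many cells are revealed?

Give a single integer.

Click 1 (1,3) count=1: revealed 1 new [(1,3)] -> total=1
Click 2 (0,5) count=3: revealed 1 new [(0,5)] -> total=2
Click 3 (4,3) count=2: revealed 1 new [(4,3)] -> total=3
Click 4 (0,2) count=0: revealed 7 new [(0,0) (0,1) (0,2) (0,3) (1,0) (1,1) (1,2)] -> total=10

Answer: 10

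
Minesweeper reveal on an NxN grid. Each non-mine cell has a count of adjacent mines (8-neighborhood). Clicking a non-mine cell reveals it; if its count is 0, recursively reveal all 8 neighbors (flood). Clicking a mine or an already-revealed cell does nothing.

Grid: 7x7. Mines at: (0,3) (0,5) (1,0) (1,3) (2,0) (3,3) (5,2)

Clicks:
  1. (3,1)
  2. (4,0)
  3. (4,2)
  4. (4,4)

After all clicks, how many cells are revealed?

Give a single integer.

Answer: 10

Derivation:
Click 1 (3,1) count=1: revealed 1 new [(3,1)] -> total=1
Click 2 (4,0) count=0: revealed 7 new [(3,0) (4,0) (4,1) (5,0) (5,1) (6,0) (6,1)] -> total=8
Click 3 (4,2) count=2: revealed 1 new [(4,2)] -> total=9
Click 4 (4,4) count=1: revealed 1 new [(4,4)] -> total=10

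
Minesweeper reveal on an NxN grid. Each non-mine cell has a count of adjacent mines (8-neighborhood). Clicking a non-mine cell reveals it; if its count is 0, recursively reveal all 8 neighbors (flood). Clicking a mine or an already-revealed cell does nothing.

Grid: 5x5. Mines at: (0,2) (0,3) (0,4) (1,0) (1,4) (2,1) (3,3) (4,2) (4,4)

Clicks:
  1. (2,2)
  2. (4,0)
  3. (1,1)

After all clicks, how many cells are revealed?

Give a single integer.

Answer: 6

Derivation:
Click 1 (2,2) count=2: revealed 1 new [(2,2)] -> total=1
Click 2 (4,0) count=0: revealed 4 new [(3,0) (3,1) (4,0) (4,1)] -> total=5
Click 3 (1,1) count=3: revealed 1 new [(1,1)] -> total=6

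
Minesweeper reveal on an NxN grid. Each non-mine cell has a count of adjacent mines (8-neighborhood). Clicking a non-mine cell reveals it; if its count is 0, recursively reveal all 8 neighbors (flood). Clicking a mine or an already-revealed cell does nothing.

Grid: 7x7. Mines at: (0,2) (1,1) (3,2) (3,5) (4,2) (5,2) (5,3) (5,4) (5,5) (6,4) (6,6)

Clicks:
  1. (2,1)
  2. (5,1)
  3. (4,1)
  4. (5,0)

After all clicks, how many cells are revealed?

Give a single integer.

Answer: 10

Derivation:
Click 1 (2,1) count=2: revealed 1 new [(2,1)] -> total=1
Click 2 (5,1) count=2: revealed 1 new [(5,1)] -> total=2
Click 3 (4,1) count=3: revealed 1 new [(4,1)] -> total=3
Click 4 (5,0) count=0: revealed 7 new [(2,0) (3,0) (3,1) (4,0) (5,0) (6,0) (6,1)] -> total=10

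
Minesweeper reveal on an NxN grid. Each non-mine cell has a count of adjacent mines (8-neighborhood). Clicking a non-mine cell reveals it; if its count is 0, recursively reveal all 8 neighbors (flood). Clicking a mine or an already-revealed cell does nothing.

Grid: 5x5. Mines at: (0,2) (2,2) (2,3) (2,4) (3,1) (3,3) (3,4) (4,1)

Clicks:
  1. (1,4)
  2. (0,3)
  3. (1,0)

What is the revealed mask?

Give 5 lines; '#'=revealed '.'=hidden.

Answer: ##.#.
##..#
##...
.....
.....

Derivation:
Click 1 (1,4) count=2: revealed 1 new [(1,4)] -> total=1
Click 2 (0,3) count=1: revealed 1 new [(0,3)] -> total=2
Click 3 (1,0) count=0: revealed 6 new [(0,0) (0,1) (1,0) (1,1) (2,0) (2,1)] -> total=8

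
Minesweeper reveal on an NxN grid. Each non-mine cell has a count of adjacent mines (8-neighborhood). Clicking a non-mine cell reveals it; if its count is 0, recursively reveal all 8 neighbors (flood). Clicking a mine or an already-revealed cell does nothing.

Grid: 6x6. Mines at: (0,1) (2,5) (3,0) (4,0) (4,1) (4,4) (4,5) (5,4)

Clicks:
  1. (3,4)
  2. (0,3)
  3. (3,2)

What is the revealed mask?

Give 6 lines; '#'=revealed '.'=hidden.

Answer: ..####
.#####
.####.
.####.
......
......

Derivation:
Click 1 (3,4) count=3: revealed 1 new [(3,4)] -> total=1
Click 2 (0,3) count=0: revealed 16 new [(0,2) (0,3) (0,4) (0,5) (1,1) (1,2) (1,3) (1,4) (1,5) (2,1) (2,2) (2,3) (2,4) (3,1) (3,2) (3,3)] -> total=17
Click 3 (3,2) count=1: revealed 0 new [(none)] -> total=17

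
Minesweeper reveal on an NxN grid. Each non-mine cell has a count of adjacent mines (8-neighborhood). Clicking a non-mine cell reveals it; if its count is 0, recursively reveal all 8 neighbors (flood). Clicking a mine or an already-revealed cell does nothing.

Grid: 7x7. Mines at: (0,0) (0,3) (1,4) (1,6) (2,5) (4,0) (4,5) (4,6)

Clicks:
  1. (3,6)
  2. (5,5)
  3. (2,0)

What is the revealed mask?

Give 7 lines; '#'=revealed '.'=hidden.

Click 1 (3,6) count=3: revealed 1 new [(3,6)] -> total=1
Click 2 (5,5) count=2: revealed 1 new [(5,5)] -> total=2
Click 3 (2,0) count=0: revealed 31 new [(1,0) (1,1) (1,2) (1,3) (2,0) (2,1) (2,2) (2,3) (2,4) (3,0) (3,1) (3,2) (3,3) (3,4) (4,1) (4,2) (4,3) (4,4) (5,0) (5,1) (5,2) (5,3) (5,4) (5,6) (6,0) (6,1) (6,2) (6,3) (6,4) (6,5) (6,6)] -> total=33

Answer: .......
####...
#####..
#####.#
.####..
#######
#######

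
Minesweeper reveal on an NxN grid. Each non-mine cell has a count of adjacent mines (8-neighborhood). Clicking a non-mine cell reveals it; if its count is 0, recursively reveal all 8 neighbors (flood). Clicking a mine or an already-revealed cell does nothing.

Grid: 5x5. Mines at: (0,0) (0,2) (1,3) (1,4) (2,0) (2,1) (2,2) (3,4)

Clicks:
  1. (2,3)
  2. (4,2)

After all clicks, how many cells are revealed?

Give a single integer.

Answer: 9

Derivation:
Click 1 (2,3) count=4: revealed 1 new [(2,3)] -> total=1
Click 2 (4,2) count=0: revealed 8 new [(3,0) (3,1) (3,2) (3,3) (4,0) (4,1) (4,2) (4,3)] -> total=9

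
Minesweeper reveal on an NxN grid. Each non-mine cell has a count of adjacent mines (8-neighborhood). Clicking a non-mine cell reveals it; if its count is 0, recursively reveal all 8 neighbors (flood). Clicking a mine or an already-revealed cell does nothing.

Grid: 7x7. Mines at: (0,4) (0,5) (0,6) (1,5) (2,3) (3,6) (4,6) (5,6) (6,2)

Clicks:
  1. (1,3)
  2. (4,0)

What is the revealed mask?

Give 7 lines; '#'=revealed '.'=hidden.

Click 1 (1,3) count=2: revealed 1 new [(1,3)] -> total=1
Click 2 (4,0) count=0: revealed 33 new [(0,0) (0,1) (0,2) (0,3) (1,0) (1,1) (1,2) (2,0) (2,1) (2,2) (3,0) (3,1) (3,2) (3,3) (3,4) (3,5) (4,0) (4,1) (4,2) (4,3) (4,4) (4,5) (5,0) (5,1) (5,2) (5,3) (5,4) (5,5) (6,0) (6,1) (6,3) (6,4) (6,5)] -> total=34

Answer: ####...
####...
###....
######.
######.
######.
##.###.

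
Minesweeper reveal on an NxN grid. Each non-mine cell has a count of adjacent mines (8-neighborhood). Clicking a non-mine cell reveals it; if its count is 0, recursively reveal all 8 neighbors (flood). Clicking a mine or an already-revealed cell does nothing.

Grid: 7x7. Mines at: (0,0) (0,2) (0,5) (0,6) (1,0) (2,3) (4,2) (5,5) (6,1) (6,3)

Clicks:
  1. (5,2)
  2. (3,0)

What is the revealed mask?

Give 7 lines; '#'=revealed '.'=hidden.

Click 1 (5,2) count=3: revealed 1 new [(5,2)] -> total=1
Click 2 (3,0) count=0: revealed 8 new [(2,0) (2,1) (3,0) (3,1) (4,0) (4,1) (5,0) (5,1)] -> total=9

Answer: .......
.......
##.....
##.....
##.....
###....
.......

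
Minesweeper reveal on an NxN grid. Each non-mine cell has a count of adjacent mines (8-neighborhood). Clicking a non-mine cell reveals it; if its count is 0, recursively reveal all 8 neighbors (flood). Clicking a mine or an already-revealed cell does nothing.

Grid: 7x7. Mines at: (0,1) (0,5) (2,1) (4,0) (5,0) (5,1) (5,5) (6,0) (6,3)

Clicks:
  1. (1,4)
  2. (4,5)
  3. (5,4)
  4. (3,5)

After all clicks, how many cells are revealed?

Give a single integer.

Answer: 26

Derivation:
Click 1 (1,4) count=1: revealed 1 new [(1,4)] -> total=1
Click 2 (4,5) count=1: revealed 1 new [(4,5)] -> total=2
Click 3 (5,4) count=2: revealed 1 new [(5,4)] -> total=3
Click 4 (3,5) count=0: revealed 23 new [(0,2) (0,3) (0,4) (1,2) (1,3) (1,5) (1,6) (2,2) (2,3) (2,4) (2,5) (2,6) (3,2) (3,3) (3,4) (3,5) (3,6) (4,2) (4,3) (4,4) (4,6) (5,2) (5,3)] -> total=26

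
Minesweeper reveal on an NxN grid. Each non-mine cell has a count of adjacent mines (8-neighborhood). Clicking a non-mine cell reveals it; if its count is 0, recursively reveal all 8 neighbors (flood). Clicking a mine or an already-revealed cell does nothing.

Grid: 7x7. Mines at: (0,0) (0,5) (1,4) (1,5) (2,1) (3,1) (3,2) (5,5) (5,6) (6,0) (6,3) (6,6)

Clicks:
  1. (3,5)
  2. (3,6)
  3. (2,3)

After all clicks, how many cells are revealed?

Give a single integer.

Answer: 12

Derivation:
Click 1 (3,5) count=0: revealed 12 new [(2,3) (2,4) (2,5) (2,6) (3,3) (3,4) (3,5) (3,6) (4,3) (4,4) (4,5) (4,6)] -> total=12
Click 2 (3,6) count=0: revealed 0 new [(none)] -> total=12
Click 3 (2,3) count=2: revealed 0 new [(none)] -> total=12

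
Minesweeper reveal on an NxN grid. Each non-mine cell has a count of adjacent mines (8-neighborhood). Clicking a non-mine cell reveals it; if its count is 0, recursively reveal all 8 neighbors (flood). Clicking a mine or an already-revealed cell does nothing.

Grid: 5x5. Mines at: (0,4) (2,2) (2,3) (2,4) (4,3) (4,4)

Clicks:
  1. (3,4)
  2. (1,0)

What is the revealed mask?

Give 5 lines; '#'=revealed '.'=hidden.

Answer: ####.
####.
##...
###.#
###..

Derivation:
Click 1 (3,4) count=4: revealed 1 new [(3,4)] -> total=1
Click 2 (1,0) count=0: revealed 16 new [(0,0) (0,1) (0,2) (0,3) (1,0) (1,1) (1,2) (1,3) (2,0) (2,1) (3,0) (3,1) (3,2) (4,0) (4,1) (4,2)] -> total=17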